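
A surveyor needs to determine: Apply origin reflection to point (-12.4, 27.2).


Reflection over origin: (x,y) -> (-x,-y)
(-12.4, 27.2) -> (12.4, -27.2)

(12.4, -27.2)


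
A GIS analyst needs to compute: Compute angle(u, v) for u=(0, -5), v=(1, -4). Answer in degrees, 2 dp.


u.v = 20, |u| = sqrt(25) = 5, |v| = sqrt(17) = 4.1231
cos(theta) = u.v/(|u||v|) = 20/sqrt(425) = 0.970143
theta = acos(0.970143) = 14.04 degrees

14.04 degrees


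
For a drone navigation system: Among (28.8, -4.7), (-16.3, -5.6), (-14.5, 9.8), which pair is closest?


d(P0,P1) = 45.109, d(P0,P2) = 45.6633, d(P1,P2) = 15.5048
Closest: P1 and P2

Closest pair: (-16.3, -5.6) and (-14.5, 9.8), distance = 15.5048


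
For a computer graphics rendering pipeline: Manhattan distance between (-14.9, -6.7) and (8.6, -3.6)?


|(-14.9)-8.6| + |(-6.7)-(-3.6)| = 23.5 + 3.1 = 26.6

26.6


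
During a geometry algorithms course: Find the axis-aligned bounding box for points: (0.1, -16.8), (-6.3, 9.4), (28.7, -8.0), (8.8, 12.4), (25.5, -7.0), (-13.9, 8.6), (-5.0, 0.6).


x range: [-13.9, 28.7]
y range: [-16.8, 12.4]
Bounding box: (-13.9,-16.8) to (28.7,12.4)

(-13.9,-16.8) to (28.7,12.4)


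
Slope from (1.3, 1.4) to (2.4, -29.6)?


slope = (y2-y1)/(x2-x1) = ((-29.6)-1.4)/(2.4-1.3) = (-31)/1.1 = -28.1818

-28.1818


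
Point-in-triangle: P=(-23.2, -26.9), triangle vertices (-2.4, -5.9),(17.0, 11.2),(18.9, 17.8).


Cross products: AB x AP = -51.72, BC x BP = 192.93, CA x CP = -45.66
All same sign? no

No, outside


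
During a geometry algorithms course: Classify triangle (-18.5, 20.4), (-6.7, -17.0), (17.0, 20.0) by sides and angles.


Side lengths squared: AB^2=1538, BC^2=1930.69, CA^2=1260.41
Sorted: [1260.41, 1538, 1930.69]
By sides: Scalene, By angles: Acute

Scalene, Acute


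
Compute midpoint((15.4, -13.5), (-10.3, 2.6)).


M = ((15.4+(-10.3))/2, ((-13.5)+2.6)/2)
= (2.55, -5.45)

(2.55, -5.45)


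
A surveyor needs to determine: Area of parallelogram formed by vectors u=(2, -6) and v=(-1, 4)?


|u x v| = |2*4 - (-6)*(-1)|
= |8 - 6| = 2

2


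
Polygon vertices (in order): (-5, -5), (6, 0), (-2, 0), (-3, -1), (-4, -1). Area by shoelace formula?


Shoelace sum: ((-5)*0 - 6*(-5)) + (6*0 - (-2)*0) + ((-2)*(-1) - (-3)*0) + ((-3)*(-1) - (-4)*(-1)) + ((-4)*(-5) - (-5)*(-1))
= 46
Area = |46|/2 = 23

23


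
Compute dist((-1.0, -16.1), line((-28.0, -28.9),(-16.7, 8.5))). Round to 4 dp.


|cross product| = 865.16
|line direction| = sqrt(1526.45) = 39.0698
Distance = 865.16/sqrt(1526.45) = 22.144

22.144


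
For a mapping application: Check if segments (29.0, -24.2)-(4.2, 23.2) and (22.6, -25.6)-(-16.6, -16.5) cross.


Cross products: d1=-113.12, d2=-1745.52, d3=338.08, d4=1970.48
d1*d2 < 0 and d3*d4 < 0? no

No, they don't intersect


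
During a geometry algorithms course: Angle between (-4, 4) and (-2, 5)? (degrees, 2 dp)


u.v = 28, |u| = sqrt(32) = 5.6569, |v| = sqrt(29) = 5.3852
cos(theta) = u.v/(|u||v|) = 28/sqrt(928) = 0.919145
theta = acos(0.919145) = 23.2 degrees

23.2 degrees


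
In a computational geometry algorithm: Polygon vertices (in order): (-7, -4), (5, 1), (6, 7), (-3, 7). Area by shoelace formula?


Shoelace sum: ((-7)*1 - 5*(-4)) + (5*7 - 6*1) + (6*7 - (-3)*7) + ((-3)*(-4) - (-7)*7)
= 166
Area = |166|/2 = 83

83


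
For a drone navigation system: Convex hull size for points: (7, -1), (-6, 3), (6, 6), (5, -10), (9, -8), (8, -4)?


Convex hull vertices (CCW): (-6, 3), (5, -10), (9, -8), (6, 6)
Count = 4

4


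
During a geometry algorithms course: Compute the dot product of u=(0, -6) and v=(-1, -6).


u . v = u_x*v_x + u_y*v_y = 0*(-1) + (-6)*(-6)
= 0 + 36 = 36

36


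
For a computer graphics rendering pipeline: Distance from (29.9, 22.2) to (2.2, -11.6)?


dx=-27.7, dy=-33.8
d^2 = (-27.7)^2 + (-33.8)^2 = 1909.73
d = sqrt(1909.73) = 43.7005

43.7005


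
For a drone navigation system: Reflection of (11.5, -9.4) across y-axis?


Reflection over y-axis: (x,y) -> (-x,y)
(11.5, -9.4) -> (-11.5, -9.4)

(-11.5, -9.4)


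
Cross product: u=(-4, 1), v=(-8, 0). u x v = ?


u x v = u_x*v_y - u_y*v_x = (-4)*0 - 1*(-8)
= 0 - (-8) = 8

8


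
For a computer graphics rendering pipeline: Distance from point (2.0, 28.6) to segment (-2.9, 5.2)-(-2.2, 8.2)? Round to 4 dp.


Project P onto AB: t = 1 (clamped to [0,1])
Closest point on segment: (-2.2, 8.2)
Distance: 20.8279

20.8279


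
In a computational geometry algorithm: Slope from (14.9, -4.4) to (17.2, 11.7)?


slope = (y2-y1)/(x2-x1) = (11.7-(-4.4))/(17.2-14.9) = 16.1/2.3 = 7

7


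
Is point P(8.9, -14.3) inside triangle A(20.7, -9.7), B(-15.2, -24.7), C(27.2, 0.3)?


Cross products: AB x AP = -11.86, BC x BP = -161.54, CA x CP = -88.1
All same sign? yes

Yes, inside


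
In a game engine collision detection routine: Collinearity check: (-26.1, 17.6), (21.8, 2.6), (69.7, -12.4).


Cross product: (21.8-(-26.1))*((-12.4)-17.6) - (2.6-17.6)*(69.7-(-26.1))
= 0

Yes, collinear


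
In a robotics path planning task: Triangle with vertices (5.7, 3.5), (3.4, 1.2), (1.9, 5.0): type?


Side lengths squared: AB^2=10.58, BC^2=16.69, CA^2=16.69
Sorted: [10.58, 16.69, 16.69]
By sides: Isosceles, By angles: Acute

Isosceles, Acute


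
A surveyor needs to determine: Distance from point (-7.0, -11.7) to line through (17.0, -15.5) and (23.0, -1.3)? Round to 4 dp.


|cross product| = 363.6
|line direction| = sqrt(237.64) = 15.4156
Distance = 363.6/sqrt(237.64) = 23.5865

23.5865


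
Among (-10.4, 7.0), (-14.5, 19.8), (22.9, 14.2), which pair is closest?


d(P0,P1) = 13.4406, d(P0,P2) = 34.0695, d(P1,P2) = 37.8169
Closest: P0 and P1

Closest pair: (-10.4, 7.0) and (-14.5, 19.8), distance = 13.4406


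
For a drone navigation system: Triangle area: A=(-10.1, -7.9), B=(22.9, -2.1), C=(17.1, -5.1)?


Area = |x_A(y_B-y_C) + x_B(y_C-y_A) + x_C(y_A-y_B)|/2
= |(-30.3) + 64.12 + (-99.18)|/2
= 65.36/2 = 32.68

32.68


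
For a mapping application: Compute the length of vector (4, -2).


|u| = sqrt(4^2 + (-2)^2) = sqrt(20) = 4.4721

4.4721


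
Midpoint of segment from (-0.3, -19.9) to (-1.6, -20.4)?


M = (((-0.3)+(-1.6))/2, ((-19.9)+(-20.4))/2)
= (-0.95, -20.15)

(-0.95, -20.15)


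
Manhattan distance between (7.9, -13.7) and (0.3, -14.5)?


|7.9-0.3| + |(-13.7)-(-14.5)| = 7.6 + 0.8 = 8.4

8.4


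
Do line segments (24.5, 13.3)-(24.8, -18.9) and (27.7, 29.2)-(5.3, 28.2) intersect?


Cross products: d1=352.96, d2=1074.54, d3=107.81, d4=-613.77
d1*d2 < 0 and d3*d4 < 0? no

No, they don't intersect


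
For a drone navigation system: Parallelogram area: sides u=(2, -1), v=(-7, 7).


|u x v| = |2*7 - (-1)*(-7)|
= |14 - 7| = 7

7


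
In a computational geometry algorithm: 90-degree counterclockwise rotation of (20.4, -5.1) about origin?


90° CCW: (x,y) -> (-y, x)
(20.4,-5.1) -> (5.1, 20.4)

(5.1, 20.4)


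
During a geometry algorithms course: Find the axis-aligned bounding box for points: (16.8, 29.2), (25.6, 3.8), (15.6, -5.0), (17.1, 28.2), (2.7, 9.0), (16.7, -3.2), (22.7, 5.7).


x range: [2.7, 25.6]
y range: [-5, 29.2]
Bounding box: (2.7,-5) to (25.6,29.2)

(2.7,-5) to (25.6,29.2)


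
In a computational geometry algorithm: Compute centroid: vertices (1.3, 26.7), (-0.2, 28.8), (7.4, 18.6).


Centroid = ((x_A+x_B+x_C)/3, (y_A+y_B+y_C)/3)
= ((1.3+(-0.2)+7.4)/3, (26.7+28.8+18.6)/3)
= (2.8333, 24.7)

(2.8333, 24.7)


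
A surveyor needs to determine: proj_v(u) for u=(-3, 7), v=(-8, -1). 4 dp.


u.v = 17, |v| = sqrt(65) = 8.0623
Scalar projection = u.v / |v| = 17 / sqrt(65) = 2.1086

2.1086


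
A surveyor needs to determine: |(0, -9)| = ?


|u| = sqrt(0^2 + (-9)^2) = sqrt(81) = 9

9


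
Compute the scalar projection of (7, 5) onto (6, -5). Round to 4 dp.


u.v = 17, |v| = sqrt(61) = 7.8102
Scalar projection = u.v / |v| = 17 / sqrt(61) = 2.1766

2.1766


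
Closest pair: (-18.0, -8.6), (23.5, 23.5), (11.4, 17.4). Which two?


d(P0,P1) = 52.4658, d(P0,P2) = 39.2474, d(P1,P2) = 13.5506
Closest: P1 and P2

Closest pair: (23.5, 23.5) and (11.4, 17.4), distance = 13.5506


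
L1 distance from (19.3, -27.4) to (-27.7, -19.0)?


|19.3-(-27.7)| + |(-27.4)-(-19)| = 47 + 8.4 = 55.4

55.4


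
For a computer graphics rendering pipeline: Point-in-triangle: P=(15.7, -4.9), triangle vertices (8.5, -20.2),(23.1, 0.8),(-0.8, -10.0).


Cross products: AB x AP = 72.18, BC x BP = 56.31, CA x CP = 215.73
All same sign? yes

Yes, inside


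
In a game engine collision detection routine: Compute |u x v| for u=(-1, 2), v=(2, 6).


|u x v| = |(-1)*6 - 2*2|
= |(-6) - 4| = 10

10


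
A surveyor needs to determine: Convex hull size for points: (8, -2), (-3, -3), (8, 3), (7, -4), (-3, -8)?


Convex hull vertices (CCW): (-3, -8), (7, -4), (8, -2), (8, 3), (-3, -3)
Count = 5

5


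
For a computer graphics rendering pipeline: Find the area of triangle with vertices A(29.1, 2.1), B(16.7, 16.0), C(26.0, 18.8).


Area = |x_A(y_B-y_C) + x_B(y_C-y_A) + x_C(y_A-y_B)|/2
= |(-81.48) + 278.89 + (-361.4)|/2
= 163.99/2 = 81.995

81.995


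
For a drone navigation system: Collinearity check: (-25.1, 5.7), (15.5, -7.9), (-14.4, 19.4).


Cross product: (15.5-(-25.1))*(19.4-5.7) - ((-7.9)-5.7)*((-14.4)-(-25.1))
= 701.74

No, not collinear


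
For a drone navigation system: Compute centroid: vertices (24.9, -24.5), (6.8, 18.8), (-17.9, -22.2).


Centroid = ((x_A+x_B+x_C)/3, (y_A+y_B+y_C)/3)
= ((24.9+6.8+(-17.9))/3, ((-24.5)+18.8+(-22.2))/3)
= (4.6, -9.3)

(4.6, -9.3)


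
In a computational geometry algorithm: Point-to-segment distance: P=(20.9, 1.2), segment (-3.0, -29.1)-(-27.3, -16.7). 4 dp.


Project P onto AB: t = 0 (clamped to [0,1])
Closest point on segment: (-3, -29.1)
Distance: 38.5914

38.5914


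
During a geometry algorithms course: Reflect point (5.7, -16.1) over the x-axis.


Reflection over x-axis: (x,y) -> (x,-y)
(5.7, -16.1) -> (5.7, 16.1)

(5.7, 16.1)


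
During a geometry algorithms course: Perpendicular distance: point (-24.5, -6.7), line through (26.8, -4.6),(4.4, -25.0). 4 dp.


|cross product| = 999.48
|line direction| = sqrt(917.92) = 30.2972
Distance = 999.48/sqrt(917.92) = 32.9892

32.9892


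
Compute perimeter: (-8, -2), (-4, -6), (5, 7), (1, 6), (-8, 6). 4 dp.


Sides: (-8, -2)->(-4, -6): sqrt(32) = 5.656854, (-4, -6)->(5, 7): sqrt(250) = 15.811388, (5, 7)->(1, 6): sqrt(17) = 4.123106, (1, 6)->(-8, 6): sqrt(81) = 9, (-8, 6)->(-8, -2): sqrt(64) = 8
Sum = 42.591348
Perimeter = 42.5913

42.5913


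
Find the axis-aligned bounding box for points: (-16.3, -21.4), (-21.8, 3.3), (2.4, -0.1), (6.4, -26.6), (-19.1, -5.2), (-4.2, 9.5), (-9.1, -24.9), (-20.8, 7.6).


x range: [-21.8, 6.4]
y range: [-26.6, 9.5]
Bounding box: (-21.8,-26.6) to (6.4,9.5)

(-21.8,-26.6) to (6.4,9.5)


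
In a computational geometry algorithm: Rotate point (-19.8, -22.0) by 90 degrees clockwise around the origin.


90° CW: (x,y) -> (y, -x)
(-19.8,-22) -> (-22, 19.8)

(-22, 19.8)


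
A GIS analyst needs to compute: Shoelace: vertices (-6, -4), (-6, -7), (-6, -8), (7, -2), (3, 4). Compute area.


Shoelace sum: ((-6)*(-7) - (-6)*(-4)) + ((-6)*(-8) - (-6)*(-7)) + ((-6)*(-2) - 7*(-8)) + (7*4 - 3*(-2)) + (3*(-4) - (-6)*4)
= 138
Area = |138|/2 = 69

69


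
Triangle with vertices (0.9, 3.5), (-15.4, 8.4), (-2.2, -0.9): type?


Side lengths squared: AB^2=289.7, BC^2=260.73, CA^2=28.97
Sorted: [28.97, 260.73, 289.7]
By sides: Scalene, By angles: Right

Scalene, Right


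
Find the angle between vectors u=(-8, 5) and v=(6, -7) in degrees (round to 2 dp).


u.v = -83, |u| = sqrt(89) = 9.434, |v| = sqrt(85) = 9.2195
cos(theta) = u.v/(|u||v|) = -83/sqrt(7565) = -0.954275
theta = acos(-0.954275) = 162.61 degrees

162.61 degrees


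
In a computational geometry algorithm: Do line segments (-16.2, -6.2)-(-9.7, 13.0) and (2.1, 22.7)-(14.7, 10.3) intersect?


Cross products: d1=-591.06, d2=-268.54, d3=-163.51, d4=-486.03
d1*d2 < 0 and d3*d4 < 0? no

No, they don't intersect


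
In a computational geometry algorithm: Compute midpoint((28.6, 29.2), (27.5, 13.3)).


M = ((28.6+27.5)/2, (29.2+13.3)/2)
= (28.05, 21.25)

(28.05, 21.25)


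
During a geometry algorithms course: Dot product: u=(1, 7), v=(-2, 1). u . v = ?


u . v = u_x*v_x + u_y*v_y = 1*(-2) + 7*1
= (-2) + 7 = 5

5


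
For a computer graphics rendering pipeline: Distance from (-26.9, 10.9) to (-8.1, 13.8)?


dx=18.8, dy=2.9
d^2 = 18.8^2 + 2.9^2 = 361.85
d = sqrt(361.85) = 19.0224

19.0224


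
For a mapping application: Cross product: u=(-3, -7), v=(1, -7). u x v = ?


u x v = u_x*v_y - u_y*v_x = (-3)*(-7) - (-7)*1
= 21 - (-7) = 28

28


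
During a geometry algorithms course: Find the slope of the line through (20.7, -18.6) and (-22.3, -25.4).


slope = (y2-y1)/(x2-x1) = ((-25.4)-(-18.6))/((-22.3)-20.7) = (-6.8)/(-43) = 0.1581

0.1581


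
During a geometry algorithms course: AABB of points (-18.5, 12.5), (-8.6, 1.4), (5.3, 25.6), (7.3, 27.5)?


x range: [-18.5, 7.3]
y range: [1.4, 27.5]
Bounding box: (-18.5,1.4) to (7.3,27.5)

(-18.5,1.4) to (7.3,27.5)


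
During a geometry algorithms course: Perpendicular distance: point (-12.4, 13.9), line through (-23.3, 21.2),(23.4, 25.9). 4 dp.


|cross product| = 392.14
|line direction| = sqrt(2202.98) = 46.9359
Distance = 392.14/sqrt(2202.98) = 8.3548

8.3548


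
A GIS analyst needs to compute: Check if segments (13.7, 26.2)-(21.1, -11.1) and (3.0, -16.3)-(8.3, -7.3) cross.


Cross products: d1=128.95, d2=-135.34, d3=-713.61, d4=-449.32
d1*d2 < 0 and d3*d4 < 0? no

No, they don't intersect


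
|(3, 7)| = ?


|u| = sqrt(3^2 + 7^2) = sqrt(58) = 7.6158

7.6158


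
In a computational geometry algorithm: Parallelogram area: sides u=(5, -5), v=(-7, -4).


|u x v| = |5*(-4) - (-5)*(-7)|
= |(-20) - 35| = 55

55


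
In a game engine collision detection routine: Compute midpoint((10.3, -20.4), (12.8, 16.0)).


M = ((10.3+12.8)/2, ((-20.4)+16)/2)
= (11.55, -2.2)

(11.55, -2.2)


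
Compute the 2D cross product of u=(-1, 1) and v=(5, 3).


u x v = u_x*v_y - u_y*v_x = (-1)*3 - 1*5
= (-3) - 5 = -8

-8


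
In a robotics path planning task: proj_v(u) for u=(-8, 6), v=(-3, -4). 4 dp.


u.v = 0, |v| = sqrt(25) = 5
Scalar projection = u.v / |v| = 0 / sqrt(25) = 0

0


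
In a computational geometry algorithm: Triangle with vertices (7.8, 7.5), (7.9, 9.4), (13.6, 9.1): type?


Side lengths squared: AB^2=3.62, BC^2=32.58, CA^2=36.2
Sorted: [3.62, 32.58, 36.2]
By sides: Scalene, By angles: Right

Scalene, Right


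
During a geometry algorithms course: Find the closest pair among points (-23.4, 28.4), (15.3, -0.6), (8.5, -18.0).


d(P0,P1) = 48.36, d(P0,P2) = 56.3078, d(P1,P2) = 18.6815
Closest: P1 and P2

Closest pair: (15.3, -0.6) and (8.5, -18.0), distance = 18.6815


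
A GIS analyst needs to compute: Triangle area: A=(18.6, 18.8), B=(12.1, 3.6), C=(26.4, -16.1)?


Area = |x_A(y_B-y_C) + x_B(y_C-y_A) + x_C(y_A-y_B)|/2
= |366.42 + (-422.29) + 401.28|/2
= 345.41/2 = 172.705

172.705


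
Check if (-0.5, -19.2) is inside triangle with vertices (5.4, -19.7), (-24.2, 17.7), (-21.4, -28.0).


Cross products: AB x AP = 205.86, BC x BP = 979.77, CA x CP = 62.37
All same sign? yes

Yes, inside


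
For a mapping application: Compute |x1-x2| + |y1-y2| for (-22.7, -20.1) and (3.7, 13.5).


|(-22.7)-3.7| + |(-20.1)-13.5| = 26.4 + 33.6 = 60

60


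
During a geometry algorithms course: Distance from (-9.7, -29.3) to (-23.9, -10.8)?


dx=-14.2, dy=18.5
d^2 = (-14.2)^2 + 18.5^2 = 543.89
d = sqrt(543.89) = 23.3214

23.3214


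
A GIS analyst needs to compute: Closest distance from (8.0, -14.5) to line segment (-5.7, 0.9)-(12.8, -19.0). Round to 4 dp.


Project P onto AB: t = 0.7584 (clamped to [0,1])
Closest point on segment: (8.3307, -14.1925)
Distance: 0.4516

0.4516


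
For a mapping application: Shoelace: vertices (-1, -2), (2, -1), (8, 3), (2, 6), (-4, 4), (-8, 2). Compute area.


Shoelace sum: ((-1)*(-1) - 2*(-2)) + (2*3 - 8*(-1)) + (8*6 - 2*3) + (2*4 - (-4)*6) + ((-4)*2 - (-8)*4) + ((-8)*(-2) - (-1)*2)
= 135
Area = |135|/2 = 67.5

67.5


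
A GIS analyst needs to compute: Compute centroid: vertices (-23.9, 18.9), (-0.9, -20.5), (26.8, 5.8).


Centroid = ((x_A+x_B+x_C)/3, (y_A+y_B+y_C)/3)
= (((-23.9)+(-0.9)+26.8)/3, (18.9+(-20.5)+5.8)/3)
= (0.6667, 1.4)

(0.6667, 1.4)


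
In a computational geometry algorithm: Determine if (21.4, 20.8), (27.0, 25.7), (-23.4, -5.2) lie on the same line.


Cross product: (27-21.4)*((-5.2)-20.8) - (25.7-20.8)*((-23.4)-21.4)
= 73.92

No, not collinear


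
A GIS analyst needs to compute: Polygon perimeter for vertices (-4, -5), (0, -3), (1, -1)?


Sides: (-4, -5)->(0, -3): sqrt(20) = 4.472136, (0, -3)->(1, -1): sqrt(5) = 2.236068, (1, -1)->(-4, -5): sqrt(41) = 6.403124
Sum = 13.111328
Perimeter = 13.1113

13.1113


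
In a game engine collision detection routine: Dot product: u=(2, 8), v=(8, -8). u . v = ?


u . v = u_x*v_x + u_y*v_y = 2*8 + 8*(-8)
= 16 + (-64) = -48

-48


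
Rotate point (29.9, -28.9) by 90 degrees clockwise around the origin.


90° CW: (x,y) -> (y, -x)
(29.9,-28.9) -> (-28.9, -29.9)

(-28.9, -29.9)


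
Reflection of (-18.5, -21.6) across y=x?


Reflection over y=x: (x,y) -> (y,x)
(-18.5, -21.6) -> (-21.6, -18.5)

(-21.6, -18.5)


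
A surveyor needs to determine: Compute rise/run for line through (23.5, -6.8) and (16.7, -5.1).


slope = (y2-y1)/(x2-x1) = ((-5.1)-(-6.8))/(16.7-23.5) = 1.7/(-6.8) = -0.25

-0.25


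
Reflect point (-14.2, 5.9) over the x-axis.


Reflection over x-axis: (x,y) -> (x,-y)
(-14.2, 5.9) -> (-14.2, -5.9)

(-14.2, -5.9)


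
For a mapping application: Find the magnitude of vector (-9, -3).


|u| = sqrt((-9)^2 + (-3)^2) = sqrt(90) = 9.4868

9.4868


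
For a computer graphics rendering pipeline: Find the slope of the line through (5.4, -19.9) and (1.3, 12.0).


slope = (y2-y1)/(x2-x1) = (12-(-19.9))/(1.3-5.4) = 31.9/(-4.1) = -7.7805

-7.7805


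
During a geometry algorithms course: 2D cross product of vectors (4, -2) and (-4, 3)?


u x v = u_x*v_y - u_y*v_x = 4*3 - (-2)*(-4)
= 12 - 8 = 4

4


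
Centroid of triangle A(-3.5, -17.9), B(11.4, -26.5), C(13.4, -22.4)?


Centroid = ((x_A+x_B+x_C)/3, (y_A+y_B+y_C)/3)
= (((-3.5)+11.4+13.4)/3, ((-17.9)+(-26.5)+(-22.4))/3)
= (7.1, -22.2667)

(7.1, -22.2667)


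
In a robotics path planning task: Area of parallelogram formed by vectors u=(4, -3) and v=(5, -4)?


|u x v| = |4*(-4) - (-3)*5|
= |(-16) - (-15)| = 1

1


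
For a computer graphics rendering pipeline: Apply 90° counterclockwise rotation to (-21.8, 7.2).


90° CCW: (x,y) -> (-y, x)
(-21.8,7.2) -> (-7.2, -21.8)

(-7.2, -21.8)


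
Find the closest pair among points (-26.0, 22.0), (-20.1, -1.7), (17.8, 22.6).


d(P0,P1) = 24.4233, d(P0,P2) = 43.8041, d(P1,P2) = 45.0211
Closest: P0 and P1

Closest pair: (-26.0, 22.0) and (-20.1, -1.7), distance = 24.4233


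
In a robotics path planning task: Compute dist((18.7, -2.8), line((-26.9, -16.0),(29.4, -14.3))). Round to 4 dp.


|cross product| = 665.64
|line direction| = sqrt(3172.58) = 56.3257
Distance = 665.64/sqrt(3172.58) = 11.8177

11.8177


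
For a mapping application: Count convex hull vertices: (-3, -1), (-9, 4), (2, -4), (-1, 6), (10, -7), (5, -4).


Convex hull vertices (CCW): (-9, 4), (-3, -1), (2, -4), (10, -7), (-1, 6)
Count = 5

5


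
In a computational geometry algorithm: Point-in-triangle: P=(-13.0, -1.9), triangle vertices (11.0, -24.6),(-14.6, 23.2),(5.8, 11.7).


Cross products: AB x AP = 566.08, BC x BP = -493.64, CA x CP = -753.16
All same sign? no

No, outside


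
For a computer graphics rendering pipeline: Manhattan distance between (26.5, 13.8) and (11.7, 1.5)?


|26.5-11.7| + |13.8-1.5| = 14.8 + 12.3 = 27.1

27.1


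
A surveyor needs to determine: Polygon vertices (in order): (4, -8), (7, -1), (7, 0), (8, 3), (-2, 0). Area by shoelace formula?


Shoelace sum: (4*(-1) - 7*(-8)) + (7*0 - 7*(-1)) + (7*3 - 8*0) + (8*0 - (-2)*3) + ((-2)*(-8) - 4*0)
= 102
Area = |102|/2 = 51

51


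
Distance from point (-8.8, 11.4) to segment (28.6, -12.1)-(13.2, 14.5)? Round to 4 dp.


Project P onto AB: t = 1 (clamped to [0,1])
Closest point on segment: (13.2, 14.5)
Distance: 22.2173

22.2173


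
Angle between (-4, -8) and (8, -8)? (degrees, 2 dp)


u.v = 32, |u| = sqrt(80) = 8.9443, |v| = sqrt(128) = 11.3137
cos(theta) = u.v/(|u||v|) = 32/sqrt(10240) = 0.316228
theta = acos(0.316228) = 71.57 degrees

71.57 degrees


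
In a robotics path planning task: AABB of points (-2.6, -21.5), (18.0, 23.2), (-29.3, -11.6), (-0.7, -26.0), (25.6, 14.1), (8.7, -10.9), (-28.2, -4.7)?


x range: [-29.3, 25.6]
y range: [-26, 23.2]
Bounding box: (-29.3,-26) to (25.6,23.2)

(-29.3,-26) to (25.6,23.2)


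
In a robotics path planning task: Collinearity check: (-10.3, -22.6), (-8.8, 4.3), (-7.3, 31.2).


Cross product: ((-8.8)-(-10.3))*(31.2-(-22.6)) - (4.3-(-22.6))*((-7.3)-(-10.3))
= 0

Yes, collinear


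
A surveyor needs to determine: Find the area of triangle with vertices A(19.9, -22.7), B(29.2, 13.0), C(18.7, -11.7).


Area = |x_A(y_B-y_C) + x_B(y_C-y_A) + x_C(y_A-y_B)|/2
= |491.53 + 321.2 + (-667.59)|/2
= 145.14/2 = 72.57

72.57


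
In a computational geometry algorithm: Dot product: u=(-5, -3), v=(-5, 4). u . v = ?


u . v = u_x*v_x + u_y*v_y = (-5)*(-5) + (-3)*4
= 25 + (-12) = 13

13


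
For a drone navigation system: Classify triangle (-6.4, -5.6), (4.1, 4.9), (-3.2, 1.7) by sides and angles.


Side lengths squared: AB^2=220.5, BC^2=63.53, CA^2=63.53
Sorted: [63.53, 63.53, 220.5]
By sides: Isosceles, By angles: Obtuse

Isosceles, Obtuse


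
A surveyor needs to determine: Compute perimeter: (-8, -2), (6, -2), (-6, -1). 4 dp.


Sides: (-8, -2)->(6, -2): sqrt(196) = 14, (6, -2)->(-6, -1): sqrt(145) = 12.041595, (-6, -1)->(-8, -2): sqrt(5) = 2.236068
Sum = 28.277663
Perimeter = 28.2777

28.2777


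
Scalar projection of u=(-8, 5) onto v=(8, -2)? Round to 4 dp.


u.v = -74, |v| = sqrt(68) = 8.2462
Scalar projection = u.v / |v| = -74 / sqrt(68) = -8.9738

-8.9738


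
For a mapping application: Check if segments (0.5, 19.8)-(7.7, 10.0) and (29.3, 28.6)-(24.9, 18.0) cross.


Cross products: d1=-266.56, d2=-147.12, d3=345.6, d4=226.16
d1*d2 < 0 and d3*d4 < 0? no

No, they don't intersect


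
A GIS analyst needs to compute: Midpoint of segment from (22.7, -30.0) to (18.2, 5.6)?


M = ((22.7+18.2)/2, ((-30)+5.6)/2)
= (20.45, -12.2)

(20.45, -12.2)


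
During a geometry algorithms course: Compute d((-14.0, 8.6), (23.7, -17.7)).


dx=37.7, dy=-26.3
d^2 = 37.7^2 + (-26.3)^2 = 2112.98
d = sqrt(2112.98) = 45.9672

45.9672


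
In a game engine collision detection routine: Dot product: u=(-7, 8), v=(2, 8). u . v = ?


u . v = u_x*v_x + u_y*v_y = (-7)*2 + 8*8
= (-14) + 64 = 50

50


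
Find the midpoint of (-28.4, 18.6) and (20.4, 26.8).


M = (((-28.4)+20.4)/2, (18.6+26.8)/2)
= (-4, 22.7)

(-4, 22.7)


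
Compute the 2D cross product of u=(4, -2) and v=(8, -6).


u x v = u_x*v_y - u_y*v_x = 4*(-6) - (-2)*8
= (-24) - (-16) = -8

-8


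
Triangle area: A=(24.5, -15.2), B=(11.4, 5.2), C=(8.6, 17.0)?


Area = |x_A(y_B-y_C) + x_B(y_C-y_A) + x_C(y_A-y_B)|/2
= |(-289.1) + 367.08 + (-175.44)|/2
= 97.46/2 = 48.73

48.73


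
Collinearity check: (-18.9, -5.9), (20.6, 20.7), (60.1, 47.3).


Cross product: (20.6-(-18.9))*(47.3-(-5.9)) - (20.7-(-5.9))*(60.1-(-18.9))
= 0

Yes, collinear


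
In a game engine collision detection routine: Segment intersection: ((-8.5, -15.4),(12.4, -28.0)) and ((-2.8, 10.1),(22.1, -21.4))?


Cross products: d1=-814.5, d2=-469.89, d3=604.77, d4=260.16
d1*d2 < 0 and d3*d4 < 0? no

No, they don't intersect


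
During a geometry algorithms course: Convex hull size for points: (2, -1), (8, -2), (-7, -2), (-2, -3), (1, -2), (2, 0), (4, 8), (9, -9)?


Convex hull vertices (CCW): (-7, -2), (9, -9), (8, -2), (4, 8)
Count = 4

4


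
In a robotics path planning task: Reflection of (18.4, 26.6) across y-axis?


Reflection over y-axis: (x,y) -> (-x,y)
(18.4, 26.6) -> (-18.4, 26.6)

(-18.4, 26.6)


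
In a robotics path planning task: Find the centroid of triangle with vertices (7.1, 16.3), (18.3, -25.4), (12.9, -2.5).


Centroid = ((x_A+x_B+x_C)/3, (y_A+y_B+y_C)/3)
= ((7.1+18.3+12.9)/3, (16.3+(-25.4)+(-2.5))/3)
= (12.7667, -3.8667)

(12.7667, -3.8667)


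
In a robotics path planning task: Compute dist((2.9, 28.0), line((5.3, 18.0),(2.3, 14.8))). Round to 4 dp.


|cross product| = 37.68
|line direction| = sqrt(19.24) = 4.3863
Distance = 37.68/sqrt(19.24) = 8.5903

8.5903


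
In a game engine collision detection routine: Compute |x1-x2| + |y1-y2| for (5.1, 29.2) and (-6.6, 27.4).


|5.1-(-6.6)| + |29.2-27.4| = 11.7 + 1.8 = 13.5

13.5


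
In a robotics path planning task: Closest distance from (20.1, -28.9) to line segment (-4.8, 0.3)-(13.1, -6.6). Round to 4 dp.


Project P onto AB: t = 1 (clamped to [0,1])
Closest point on segment: (13.1, -6.6)
Distance: 23.3728

23.3728


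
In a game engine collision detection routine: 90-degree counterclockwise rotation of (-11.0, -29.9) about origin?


90° CCW: (x,y) -> (-y, x)
(-11,-29.9) -> (29.9, -11)

(29.9, -11)


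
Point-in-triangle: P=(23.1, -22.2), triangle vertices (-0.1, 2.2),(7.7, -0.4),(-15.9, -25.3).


Cross products: AB x AP = -130, BC x BP = 897.94, CA x CP = -1023.52
All same sign? no

No, outside


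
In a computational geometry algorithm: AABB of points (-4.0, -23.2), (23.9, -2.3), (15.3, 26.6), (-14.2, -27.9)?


x range: [-14.2, 23.9]
y range: [-27.9, 26.6]
Bounding box: (-14.2,-27.9) to (23.9,26.6)

(-14.2,-27.9) to (23.9,26.6)


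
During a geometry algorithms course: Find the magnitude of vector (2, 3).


|u| = sqrt(2^2 + 3^2) = sqrt(13) = 3.6056

3.6056


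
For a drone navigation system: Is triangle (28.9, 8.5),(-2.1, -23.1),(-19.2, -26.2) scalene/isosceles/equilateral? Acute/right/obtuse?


Side lengths squared: AB^2=1959.56, BC^2=302.02, CA^2=3517.7
Sorted: [302.02, 1959.56, 3517.7]
By sides: Scalene, By angles: Obtuse

Scalene, Obtuse


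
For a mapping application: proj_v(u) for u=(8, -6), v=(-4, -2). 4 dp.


u.v = -20, |v| = sqrt(20) = 4.4721
Scalar projection = u.v / |v| = -20 / sqrt(20) = -4.4721

-4.4721


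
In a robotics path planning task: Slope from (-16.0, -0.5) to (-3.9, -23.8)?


slope = (y2-y1)/(x2-x1) = ((-23.8)-(-0.5))/((-3.9)-(-16)) = (-23.3)/12.1 = -1.9256

-1.9256


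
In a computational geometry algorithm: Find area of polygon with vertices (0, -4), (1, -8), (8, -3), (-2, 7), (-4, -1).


Shoelace sum: (0*(-8) - 1*(-4)) + (1*(-3) - 8*(-8)) + (8*7 - (-2)*(-3)) + ((-2)*(-1) - (-4)*7) + ((-4)*(-4) - 0*(-1))
= 161
Area = |161|/2 = 80.5

80.5


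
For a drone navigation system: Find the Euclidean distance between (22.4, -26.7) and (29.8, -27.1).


dx=7.4, dy=-0.4
d^2 = 7.4^2 + (-0.4)^2 = 54.92
d = sqrt(54.92) = 7.4108

7.4108


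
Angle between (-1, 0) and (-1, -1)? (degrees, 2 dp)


u.v = 1, |u| = sqrt(1) = 1, |v| = sqrt(2) = 1.4142
cos(theta) = u.v/(|u||v|) = 1/sqrt(2) = 0.707107
theta = acos(0.707107) = 45 degrees

45 degrees


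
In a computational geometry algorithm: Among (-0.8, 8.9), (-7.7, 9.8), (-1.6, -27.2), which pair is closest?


d(P0,P1) = 6.9584, d(P0,P2) = 36.1089, d(P1,P2) = 37.4995
Closest: P0 and P1

Closest pair: (-0.8, 8.9) and (-7.7, 9.8), distance = 6.9584


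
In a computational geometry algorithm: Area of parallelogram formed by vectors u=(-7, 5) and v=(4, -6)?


|u x v| = |(-7)*(-6) - 5*4|
= |42 - 20| = 22

22


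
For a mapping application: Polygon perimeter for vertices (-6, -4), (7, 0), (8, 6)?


Sides: (-6, -4)->(7, 0): sqrt(185) = 13.601471, (7, 0)->(8, 6): sqrt(37) = 6.082763, (8, 6)->(-6, -4): sqrt(296) = 17.204651
Sum = 36.888885
Perimeter = 36.8889

36.8889


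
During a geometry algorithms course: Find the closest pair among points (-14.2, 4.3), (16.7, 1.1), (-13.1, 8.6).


d(P0,P1) = 31.0653, d(P0,P2) = 4.4385, d(P1,P2) = 30.7293
Closest: P0 and P2

Closest pair: (-14.2, 4.3) and (-13.1, 8.6), distance = 4.4385


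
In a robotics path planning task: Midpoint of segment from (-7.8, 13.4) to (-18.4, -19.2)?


M = (((-7.8)+(-18.4))/2, (13.4+(-19.2))/2)
= (-13.1, -2.9)

(-13.1, -2.9)


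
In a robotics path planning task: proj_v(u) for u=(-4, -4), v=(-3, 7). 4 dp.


u.v = -16, |v| = sqrt(58) = 7.6158
Scalar projection = u.v / |v| = -16 / sqrt(58) = -2.1009

-2.1009


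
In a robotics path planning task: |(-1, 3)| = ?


|u| = sqrt((-1)^2 + 3^2) = sqrt(10) = 3.1623

3.1623


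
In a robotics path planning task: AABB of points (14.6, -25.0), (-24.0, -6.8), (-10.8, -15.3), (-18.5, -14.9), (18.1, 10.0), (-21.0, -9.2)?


x range: [-24, 18.1]
y range: [-25, 10]
Bounding box: (-24,-25) to (18.1,10)

(-24,-25) to (18.1,10)


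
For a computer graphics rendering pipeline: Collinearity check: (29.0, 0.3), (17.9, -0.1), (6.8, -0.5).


Cross product: (17.9-29)*((-0.5)-0.3) - ((-0.1)-0.3)*(6.8-29)
= 0

Yes, collinear


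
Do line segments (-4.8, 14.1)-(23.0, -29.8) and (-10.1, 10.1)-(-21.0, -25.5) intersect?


Cross products: d1=145.08, d2=1613.27, d3=-343.87, d4=-1812.06
d1*d2 < 0 and d3*d4 < 0? no

No, they don't intersect


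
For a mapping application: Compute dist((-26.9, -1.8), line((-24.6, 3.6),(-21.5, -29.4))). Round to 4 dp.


|cross product| = 92.64
|line direction| = sqrt(1098.61) = 33.1453
Distance = 92.64/sqrt(1098.61) = 2.795

2.795


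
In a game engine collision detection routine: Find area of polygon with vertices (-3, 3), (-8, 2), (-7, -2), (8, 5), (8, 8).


Shoelace sum: ((-3)*2 - (-8)*3) + ((-8)*(-2) - (-7)*2) + ((-7)*5 - 8*(-2)) + (8*8 - 8*5) + (8*3 - (-3)*8)
= 101
Area = |101|/2 = 50.5

50.5


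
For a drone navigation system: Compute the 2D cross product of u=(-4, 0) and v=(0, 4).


u x v = u_x*v_y - u_y*v_x = (-4)*4 - 0*0
= (-16) - 0 = -16

-16


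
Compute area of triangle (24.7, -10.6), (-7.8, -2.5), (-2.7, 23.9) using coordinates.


Area = |x_A(y_B-y_C) + x_B(y_C-y_A) + x_C(y_A-y_B)|/2
= |(-652.08) + (-269.1) + 21.87|/2
= 899.31/2 = 449.655

449.655


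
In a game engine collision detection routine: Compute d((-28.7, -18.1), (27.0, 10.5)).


dx=55.7, dy=28.6
d^2 = 55.7^2 + 28.6^2 = 3920.45
d = sqrt(3920.45) = 62.6135

62.6135


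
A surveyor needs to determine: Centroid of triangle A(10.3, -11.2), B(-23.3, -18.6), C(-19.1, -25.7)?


Centroid = ((x_A+x_B+x_C)/3, (y_A+y_B+y_C)/3)
= ((10.3+(-23.3)+(-19.1))/3, ((-11.2)+(-18.6)+(-25.7))/3)
= (-10.7, -18.5)

(-10.7, -18.5)


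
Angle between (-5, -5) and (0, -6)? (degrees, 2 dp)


u.v = 30, |u| = sqrt(50) = 7.0711, |v| = sqrt(36) = 6
cos(theta) = u.v/(|u||v|) = 30/sqrt(1800) = 0.707107
theta = acos(0.707107) = 45 degrees

45 degrees


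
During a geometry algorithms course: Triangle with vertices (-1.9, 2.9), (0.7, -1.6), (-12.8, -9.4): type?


Side lengths squared: AB^2=27.01, BC^2=243.09, CA^2=270.1
Sorted: [27.01, 243.09, 270.1]
By sides: Scalene, By angles: Right

Scalene, Right


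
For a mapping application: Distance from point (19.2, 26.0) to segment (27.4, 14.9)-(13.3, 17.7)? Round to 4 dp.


Project P onto AB: t = 0.7099 (clamped to [0,1])
Closest point on segment: (17.3905, 16.8877)
Distance: 9.2902

9.2902


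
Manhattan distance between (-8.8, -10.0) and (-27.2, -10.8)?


|(-8.8)-(-27.2)| + |(-10)-(-10.8)| = 18.4 + 0.8 = 19.2

19.2


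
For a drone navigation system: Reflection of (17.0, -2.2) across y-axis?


Reflection over y-axis: (x,y) -> (-x,y)
(17, -2.2) -> (-17, -2.2)

(-17, -2.2)


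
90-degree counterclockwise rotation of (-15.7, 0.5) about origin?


90° CCW: (x,y) -> (-y, x)
(-15.7,0.5) -> (-0.5, -15.7)

(-0.5, -15.7)


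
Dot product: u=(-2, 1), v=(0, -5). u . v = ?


u . v = u_x*v_x + u_y*v_y = (-2)*0 + 1*(-5)
= 0 + (-5) = -5

-5


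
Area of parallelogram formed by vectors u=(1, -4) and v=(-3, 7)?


|u x v| = |1*7 - (-4)*(-3)|
= |7 - 12| = 5

5


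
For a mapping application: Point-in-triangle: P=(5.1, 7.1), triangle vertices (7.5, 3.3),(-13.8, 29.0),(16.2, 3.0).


Cross products: AB x AP = -19.26, BC x BP = -165.6, CA x CP = -32.34
All same sign? yes

Yes, inside


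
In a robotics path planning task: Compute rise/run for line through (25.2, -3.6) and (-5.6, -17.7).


slope = (y2-y1)/(x2-x1) = ((-17.7)-(-3.6))/((-5.6)-25.2) = (-14.1)/(-30.8) = 0.4578

0.4578


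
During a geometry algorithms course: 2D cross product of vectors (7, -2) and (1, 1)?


u x v = u_x*v_y - u_y*v_x = 7*1 - (-2)*1
= 7 - (-2) = 9

9


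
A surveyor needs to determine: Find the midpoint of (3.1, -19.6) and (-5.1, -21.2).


M = ((3.1+(-5.1))/2, ((-19.6)+(-21.2))/2)
= (-1, -20.4)

(-1, -20.4)


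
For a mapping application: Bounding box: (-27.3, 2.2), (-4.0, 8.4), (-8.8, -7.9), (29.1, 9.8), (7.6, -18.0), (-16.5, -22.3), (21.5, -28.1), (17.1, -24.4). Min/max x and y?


x range: [-27.3, 29.1]
y range: [-28.1, 9.8]
Bounding box: (-27.3,-28.1) to (29.1,9.8)

(-27.3,-28.1) to (29.1,9.8)


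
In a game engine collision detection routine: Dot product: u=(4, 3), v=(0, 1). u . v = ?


u . v = u_x*v_x + u_y*v_y = 4*0 + 3*1
= 0 + 3 = 3

3


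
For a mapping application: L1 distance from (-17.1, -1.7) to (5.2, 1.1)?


|(-17.1)-5.2| + |(-1.7)-1.1| = 22.3 + 2.8 = 25.1

25.1


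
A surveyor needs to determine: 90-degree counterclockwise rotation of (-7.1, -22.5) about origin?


90° CCW: (x,y) -> (-y, x)
(-7.1,-22.5) -> (22.5, -7.1)

(22.5, -7.1)


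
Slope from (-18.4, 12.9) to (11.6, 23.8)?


slope = (y2-y1)/(x2-x1) = (23.8-12.9)/(11.6-(-18.4)) = 10.9/30 = 0.3633

0.3633


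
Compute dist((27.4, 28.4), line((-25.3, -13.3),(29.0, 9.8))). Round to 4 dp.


|cross product| = 1046.94
|line direction| = sqrt(3482.1) = 59.0093
Distance = 1046.94/sqrt(3482.1) = 17.7419

17.7419


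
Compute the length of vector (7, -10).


|u| = sqrt(7^2 + (-10)^2) = sqrt(149) = 12.2066

12.2066


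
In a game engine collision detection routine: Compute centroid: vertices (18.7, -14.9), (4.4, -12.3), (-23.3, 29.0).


Centroid = ((x_A+x_B+x_C)/3, (y_A+y_B+y_C)/3)
= ((18.7+4.4+(-23.3))/3, ((-14.9)+(-12.3)+29)/3)
= (-0.0667, 0.6)

(-0.0667, 0.6)


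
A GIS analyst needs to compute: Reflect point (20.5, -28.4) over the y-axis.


Reflection over y-axis: (x,y) -> (-x,y)
(20.5, -28.4) -> (-20.5, -28.4)

(-20.5, -28.4)


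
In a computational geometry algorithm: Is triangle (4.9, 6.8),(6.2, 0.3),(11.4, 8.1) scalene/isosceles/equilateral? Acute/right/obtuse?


Side lengths squared: AB^2=43.94, BC^2=87.88, CA^2=43.94
Sorted: [43.94, 43.94, 87.88]
By sides: Isosceles, By angles: Right

Isosceles, Right


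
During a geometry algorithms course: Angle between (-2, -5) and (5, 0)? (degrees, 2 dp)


u.v = -10, |u| = sqrt(29) = 5.3852, |v| = sqrt(25) = 5
cos(theta) = u.v/(|u||v|) = -10/sqrt(725) = -0.371391
theta = acos(-0.371391) = 111.8 degrees

111.8 degrees


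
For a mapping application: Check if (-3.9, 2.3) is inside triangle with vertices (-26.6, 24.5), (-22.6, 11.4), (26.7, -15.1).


Cross products: AB x AP = 208.57, BC x BP = 46.92, CA x CP = 284.34
All same sign? yes

Yes, inside


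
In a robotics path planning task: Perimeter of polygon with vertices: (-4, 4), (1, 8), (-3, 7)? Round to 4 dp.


Sides: (-4, 4)->(1, 8): sqrt(41) = 6.403124, (1, 8)->(-3, 7): sqrt(17) = 4.123106, (-3, 7)->(-4, 4): sqrt(10) = 3.162278
Sum = 13.688508
Perimeter = 13.6885

13.6885


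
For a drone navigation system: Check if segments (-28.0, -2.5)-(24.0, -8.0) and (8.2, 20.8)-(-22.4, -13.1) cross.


Cross products: d1=-514.2, d2=1416.9, d3=1410.7, d4=-520.4
d1*d2 < 0 and d3*d4 < 0? yes

Yes, they intersect


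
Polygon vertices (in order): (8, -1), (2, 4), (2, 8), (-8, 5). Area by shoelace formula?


Shoelace sum: (8*4 - 2*(-1)) + (2*8 - 2*4) + (2*5 - (-8)*8) + ((-8)*(-1) - 8*5)
= 84
Area = |84|/2 = 42

42


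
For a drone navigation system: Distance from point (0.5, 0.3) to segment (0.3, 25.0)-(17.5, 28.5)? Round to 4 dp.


Project P onto AB: t = 0 (clamped to [0,1])
Closest point on segment: (0.3, 25)
Distance: 24.7008

24.7008


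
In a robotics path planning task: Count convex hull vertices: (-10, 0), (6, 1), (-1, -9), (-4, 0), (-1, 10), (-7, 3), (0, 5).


Convex hull vertices (CCW): (-10, 0), (-1, -9), (6, 1), (-1, 10)
Count = 4

4


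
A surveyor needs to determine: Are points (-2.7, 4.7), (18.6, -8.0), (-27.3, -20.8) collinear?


Cross product: (18.6-(-2.7))*((-20.8)-4.7) - ((-8)-4.7)*((-27.3)-(-2.7))
= -855.57

No, not collinear


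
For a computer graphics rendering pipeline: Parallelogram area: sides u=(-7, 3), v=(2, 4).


|u x v| = |(-7)*4 - 3*2|
= |(-28) - 6| = 34

34


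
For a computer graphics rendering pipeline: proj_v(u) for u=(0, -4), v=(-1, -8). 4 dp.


u.v = 32, |v| = sqrt(65) = 8.0623
Scalar projection = u.v / |v| = 32 / sqrt(65) = 3.9691

3.9691


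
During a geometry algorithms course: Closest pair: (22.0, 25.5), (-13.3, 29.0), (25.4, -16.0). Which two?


d(P0,P1) = 35.4731, d(P0,P2) = 41.639, d(P1,P2) = 59.3523
Closest: P0 and P1

Closest pair: (22.0, 25.5) and (-13.3, 29.0), distance = 35.4731


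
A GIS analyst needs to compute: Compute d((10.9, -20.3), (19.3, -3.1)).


dx=8.4, dy=17.2
d^2 = 8.4^2 + 17.2^2 = 366.4
d = sqrt(366.4) = 19.1416

19.1416


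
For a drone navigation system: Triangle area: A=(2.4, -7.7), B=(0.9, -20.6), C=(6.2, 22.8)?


Area = |x_A(y_B-y_C) + x_B(y_C-y_A) + x_C(y_A-y_B)|/2
= |(-104.16) + 27.45 + 79.98|/2
= 3.27/2 = 1.635

1.635


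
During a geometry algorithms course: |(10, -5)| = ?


|u| = sqrt(10^2 + (-5)^2) = sqrt(125) = 11.1803

11.1803


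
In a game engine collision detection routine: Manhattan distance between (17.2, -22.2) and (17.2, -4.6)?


|17.2-17.2| + |(-22.2)-(-4.6)| = 0 + 17.6 = 17.6

17.6


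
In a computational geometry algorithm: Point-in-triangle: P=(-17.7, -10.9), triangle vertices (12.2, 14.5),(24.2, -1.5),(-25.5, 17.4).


Cross products: AB x AP = -783.2, BC x BP = 1259.09, CA x CP = -1044.29
All same sign? no

No, outside


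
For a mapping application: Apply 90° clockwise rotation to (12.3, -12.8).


90° CW: (x,y) -> (y, -x)
(12.3,-12.8) -> (-12.8, -12.3)

(-12.8, -12.3)


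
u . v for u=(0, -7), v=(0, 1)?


u . v = u_x*v_x + u_y*v_y = 0*0 + (-7)*1
= 0 + (-7) = -7

-7


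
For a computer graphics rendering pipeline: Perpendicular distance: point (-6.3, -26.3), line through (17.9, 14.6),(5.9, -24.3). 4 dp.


|cross product| = 450.58
|line direction| = sqrt(1657.21) = 40.7088
Distance = 450.58/sqrt(1657.21) = 11.0684

11.0684


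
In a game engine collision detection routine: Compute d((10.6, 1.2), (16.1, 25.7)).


dx=5.5, dy=24.5
d^2 = 5.5^2 + 24.5^2 = 630.5
d = sqrt(630.5) = 25.1098

25.1098


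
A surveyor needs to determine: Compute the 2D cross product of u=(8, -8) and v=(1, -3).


u x v = u_x*v_y - u_y*v_x = 8*(-3) - (-8)*1
= (-24) - (-8) = -16

-16


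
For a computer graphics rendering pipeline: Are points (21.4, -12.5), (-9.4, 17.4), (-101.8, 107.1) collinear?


Cross product: ((-9.4)-21.4)*(107.1-(-12.5)) - (17.4-(-12.5))*((-101.8)-21.4)
= 0

Yes, collinear


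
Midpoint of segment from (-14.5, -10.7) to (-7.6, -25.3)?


M = (((-14.5)+(-7.6))/2, ((-10.7)+(-25.3))/2)
= (-11.05, -18)

(-11.05, -18)
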